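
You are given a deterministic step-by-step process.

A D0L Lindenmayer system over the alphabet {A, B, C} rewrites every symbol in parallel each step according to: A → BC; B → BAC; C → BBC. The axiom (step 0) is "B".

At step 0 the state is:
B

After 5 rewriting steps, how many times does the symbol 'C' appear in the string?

65

t=0: B
t=1: BAC
t=2: BACBCBBC
t=3: BACBCBBCBACBBCBACBACBBC
t=4: BACBCBBCBACBBCBACBACBBCBACBCBBCBACBACBBCBACBCBBCBACBCBBCBACBACBBC
t=5: BACBCBBCBACBBCBACBACBBCBACBCBBCBACBACBBCBACBCBBCBACBCBBCBA…CBACBACBBCBACBCBBCBACBBCBACBACBBCBACBCBBCBACBCBBCBACBACBBC  (len 184)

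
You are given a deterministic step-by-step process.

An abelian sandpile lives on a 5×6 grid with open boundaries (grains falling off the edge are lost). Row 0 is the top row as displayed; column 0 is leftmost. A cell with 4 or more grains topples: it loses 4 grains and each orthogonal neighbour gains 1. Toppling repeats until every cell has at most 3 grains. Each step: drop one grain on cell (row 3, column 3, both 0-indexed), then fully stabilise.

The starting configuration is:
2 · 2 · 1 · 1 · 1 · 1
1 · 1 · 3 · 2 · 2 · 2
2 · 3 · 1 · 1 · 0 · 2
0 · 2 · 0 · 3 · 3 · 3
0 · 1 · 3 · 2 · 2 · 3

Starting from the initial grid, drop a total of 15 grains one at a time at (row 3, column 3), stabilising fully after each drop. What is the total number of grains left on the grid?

gen 0: 2 · 2 · 1 · 1 · 1 · 1
1 · 1 · 3 · 2 · 2 · 2
2 · 3 · 1 · 1 · 0 · 2
0 · 2 · 0 · 3 · 3 · 3
0 · 1 · 3 · 2 · 2 · 3
gen 1: 2 · 2 · 1 · 1 · 1 · 1
1 · 1 · 3 · 2 · 2 · 2
2 · 3 · 1 · 2 · 1 · 3
0 · 2 · 2 · 2 · 2 · 1
0 · 2 · 0 · 1 · 1 · 1
gen 2: 2 · 2 · 1 · 1 · 1 · 1
1 · 1 · 3 · 2 · 2 · 2
2 · 3 · 1 · 2 · 1 · 3
0 · 2 · 2 · 3 · 2 · 1
0 · 2 · 0 · 1 · 1 · 1
gen 3: 2 · 2 · 1 · 1 · 1 · 1
1 · 1 · 3 · 2 · 2 · 2
2 · 3 · 1 · 3 · 1 · 3
0 · 2 · 3 · 0 · 3 · 1
0 · 2 · 0 · 2 · 1 · 1
gen 4: 2 · 2 · 1 · 1 · 1 · 1
1 · 1 · 3 · 2 · 2 · 2
2 · 3 · 1 · 3 · 1 · 3
0 · 2 · 3 · 1 · 3 · 1
0 · 2 · 0 · 2 · 1 · 1
gen 5: 2 · 2 · 1 · 1 · 1 · 1
1 · 1 · 3 · 2 · 2 · 2
2 · 3 · 1 · 3 · 1 · 3
0 · 2 · 3 · 2 · 3 · 1
0 · 2 · 0 · 2 · 1 · 1
gen 6: 2 · 2 · 1 · 1 · 1 · 1
1 · 1 · 3 · 2 · 2 · 2
2 · 3 · 1 · 3 · 1 · 3
0 · 2 · 3 · 3 · 3 · 1
0 · 2 · 0 · 2 · 1 · 1
gen 7: 2 · 2 · 1 · 1 · 1 · 1
1 · 1 · 3 · 3 · 2 · 2
2 · 3 · 3 · 0 · 3 · 3
0 · 3 · 0 · 3 · 0 · 2
0 · 2 · 1 · 3 · 2 · 1
gen 8: 2 · 2 · 1 · 1 · 1 · 1
1 · 1 · 3 · 3 · 2 · 2
2 · 3 · 3 · 1 · 3 · 3
0 · 3 · 1 · 1 · 1 · 2
0 · 2 · 2 · 0 · 3 · 1
gen 9: 2 · 2 · 1 · 1 · 1 · 1
1 · 1 · 3 · 3 · 2 · 2
2 · 3 · 3 · 1 · 3 · 3
0 · 3 · 1 · 2 · 1 · 2
0 · 2 · 2 · 0 · 3 · 1
gen 10: 2 · 2 · 1 · 1 · 1 · 1
1 · 1 · 3 · 3 · 2 · 2
2 · 3 · 3 · 1 · 3 · 3
0 · 3 · 1 · 3 · 1 · 2
0 · 2 · 2 · 0 · 3 · 1
gen 11: 2 · 2 · 1 · 1 · 1 · 1
1 · 1 · 3 · 3 · 2 · 2
2 · 3 · 3 · 2 · 3 · 3
0 · 3 · 2 · 0 · 2 · 2
0 · 2 · 2 · 1 · 3 · 1
gen 12: 2 · 2 · 1 · 1 · 1 · 1
1 · 1 · 3 · 3 · 2 · 2
2 · 3 · 3 · 2 · 3 · 3
0 · 3 · 2 · 1 · 2 · 2
0 · 2 · 2 · 1 · 3 · 1
gen 13: 2 · 2 · 1 · 1 · 1 · 1
1 · 1 · 3 · 3 · 2 · 2
2 · 3 · 3 · 2 · 3 · 3
0 · 3 · 2 · 2 · 2 · 2
0 · 2 · 2 · 1 · 3 · 1
gen 14: 2 · 2 · 1 · 1 · 1 · 1
1 · 1 · 3 · 3 · 2 · 2
2 · 3 · 3 · 2 · 3 · 3
0 · 3 · 2 · 3 · 2 · 2
0 · 2 · 2 · 1 · 3 · 1
gen 15: 2 · 2 · 1 · 1 · 1 · 1
1 · 1 · 3 · 3 · 2 · 2
2 · 3 · 3 · 3 · 3 · 3
0 · 3 · 3 · 0 · 3 · 2
0 · 2 · 2 · 2 · 3 · 1

58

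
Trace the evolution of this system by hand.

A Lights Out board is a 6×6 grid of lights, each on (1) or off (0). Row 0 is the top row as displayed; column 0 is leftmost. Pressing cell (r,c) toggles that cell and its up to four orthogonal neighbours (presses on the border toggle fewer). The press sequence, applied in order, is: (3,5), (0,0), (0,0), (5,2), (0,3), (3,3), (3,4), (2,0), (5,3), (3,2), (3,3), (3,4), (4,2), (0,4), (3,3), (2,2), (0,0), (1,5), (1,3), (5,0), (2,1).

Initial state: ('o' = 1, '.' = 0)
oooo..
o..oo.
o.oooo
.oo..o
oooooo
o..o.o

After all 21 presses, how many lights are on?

16

0) oooo..
o..oo.
o.oooo
.oo..o
oooooo
o..o.o
1) oooo..
o..oo.
o.ooo.
.oo.o.
ooooo.
o..o.o
2) ..oo..
...oo.
o.ooo.
.oo.o.
ooooo.
o..o.o
3) oooo..
o..oo.
o.ooo.
.oo.o.
ooooo.
o..o.o
4) oooo..
o..oo.
o.ooo.
.oo.o.
oo.oo.
ooo..o
5) oo..o.
o...o.
o.ooo.
.oo.o.
oo.oo.
ooo..o
6) oo..o.
o...o.
o.o.o.
.o.o..
oo..o.
ooo..o
7) oo..o.
o...o.
o.o...
.o..oo
oo....
ooo..o
8) oo..o.
....o.
.oo...
oo..oo
oo....
ooo..o
9) oo..o.
....o.
.oo...
oo..oo
oo.o..
oo.ooo
10) oo..o.
....o.
.o....
o.oooo
oooo..
oo.ooo
11) oo..o.
....o.
.o.o..
o....o
ooo...
oo.ooo
12) oo..o.
....o.
.o.oo.
o..oo.
ooo.o.
oo.ooo
13) oo..o.
....o.
.o.oo.
o.ooo.
o..oo.
oooooo
14) oo.o.o
......
.o.oo.
o.ooo.
o..oo.
oooooo
15) oo.o.o
......
.o..o.
o.....
o...o.
oooooo
16) oo.o.o
..o...
..ooo.
o.o...
o...o.
oooooo
17) ...o.o
o.o...
..ooo.
o.o...
o...o.
oooooo
18) ...o..
o.o.oo
..oooo
o.o...
o...o.
oooooo
19) ......
o..o.o
..o.oo
o.o...
o...o.
oooooo
20) ......
o..o.o
..o.oo
o.o...
....o.
..oooo
21) ......
oo.o.o
oo..oo
ooo...
....o.
..oooo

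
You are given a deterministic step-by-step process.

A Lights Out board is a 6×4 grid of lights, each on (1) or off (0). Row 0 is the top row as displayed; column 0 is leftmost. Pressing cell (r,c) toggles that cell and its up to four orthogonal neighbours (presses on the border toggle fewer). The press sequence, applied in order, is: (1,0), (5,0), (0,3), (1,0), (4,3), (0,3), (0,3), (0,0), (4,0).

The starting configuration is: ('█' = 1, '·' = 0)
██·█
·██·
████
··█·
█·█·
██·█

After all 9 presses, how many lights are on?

16

step 0: ██·█
·██·
████
··█·
█·█·
██·█
step 1: ·█·█
█·█·
·███
··█·
█·█·
██·█
step 2: ·█·█
█·█·
·███
··█·
··█·
···█
step 3: ·██·
█·██
·███
··█·
··█·
···█
step 4: ███·
·███
████
··█·
··█·
···█
step 5: ███·
·███
████
··██
···█
····
step 6: ██·█
·██·
████
··██
···█
····
step 7: ███·
·███
████
··██
···█
····
step 8: ··█·
████
████
··██
···█
····
step 9: ··█·
████
████
█·██
██·█
█···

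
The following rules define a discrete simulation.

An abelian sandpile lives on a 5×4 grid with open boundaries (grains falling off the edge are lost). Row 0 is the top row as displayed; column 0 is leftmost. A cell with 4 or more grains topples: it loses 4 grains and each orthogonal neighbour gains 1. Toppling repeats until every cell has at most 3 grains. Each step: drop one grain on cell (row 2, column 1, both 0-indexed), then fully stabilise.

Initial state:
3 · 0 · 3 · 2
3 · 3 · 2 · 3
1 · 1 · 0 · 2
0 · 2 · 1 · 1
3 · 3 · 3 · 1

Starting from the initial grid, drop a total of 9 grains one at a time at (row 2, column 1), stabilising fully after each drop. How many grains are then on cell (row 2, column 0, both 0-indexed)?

1

0) 3 · 0 · 3 · 2
3 · 3 · 2 · 3
1 · 1 · 0 · 2
0 · 2 · 1 · 1
3 · 3 · 3 · 1
1) 3 · 0 · 3 · 2
3 · 3 · 2 · 3
1 · 2 · 0 · 2
0 · 2 · 1 · 1
3 · 3 · 3 · 1
2) 3 · 0 · 3 · 2
3 · 3 · 2 · 3
1 · 3 · 0 · 2
0 · 2 · 1 · 1
3 · 3 · 3 · 1
3) 0 · 2 · 3 · 2
1 · 1 · 3 · 3
3 · 1 · 1 · 2
0 · 3 · 1 · 1
3 · 3 · 3 · 1
4) 0 · 2 · 3 · 2
1 · 1 · 3 · 3
3 · 2 · 1 · 2
0 · 3 · 1 · 1
3 · 3 · 3 · 1
5) 0 · 2 · 3 · 2
1 · 1 · 3 · 3
3 · 3 · 1 · 2
0 · 3 · 1 · 1
3 · 3 · 3 · 1
6) 0 · 2 · 3 · 2
2 · 2 · 3 · 3
0 · 2 · 2 · 2
3 · 1 · 3 · 1
0 · 2 · 0 · 2
7) 0 · 2 · 3 · 2
2 · 2 · 3 · 3
0 · 3 · 2 · 2
3 · 1 · 3 · 1
0 · 2 · 0 · 2
8) 0 · 2 · 3 · 2
2 · 3 · 3 · 3
1 · 0 · 3 · 2
3 · 2 · 3 · 1
0 · 2 · 0 · 2
9) 0 · 2 · 3 · 2
2 · 3 · 3 · 3
1 · 1 · 3 · 2
3 · 2 · 3 · 1
0 · 2 · 0 · 2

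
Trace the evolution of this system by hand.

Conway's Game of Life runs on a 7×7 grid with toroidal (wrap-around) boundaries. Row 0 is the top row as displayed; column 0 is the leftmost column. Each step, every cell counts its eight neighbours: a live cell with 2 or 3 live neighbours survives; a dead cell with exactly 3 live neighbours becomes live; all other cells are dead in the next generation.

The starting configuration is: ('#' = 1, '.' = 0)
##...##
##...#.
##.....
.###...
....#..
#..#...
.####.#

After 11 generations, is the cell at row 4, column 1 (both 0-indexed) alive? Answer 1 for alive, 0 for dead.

1

k=0  ##...##
##...#.
##.....
.###...
....#..
#..#...
.####.#
k=1  ...#...
..#..#.
......#
####...
.#..#..
##...#.
...##..
k=2  ..##...
.......
#..#..#
####...
...##.#
####.#.
..###..
k=3  ..#.#..
..##...
#..#..#
.#...#.
.....##
##...##
.......
k=4  ..#....
.##.#..
##.##.#
....##.
.#..#..
#....#.
##...##
k=5  ..##.##
....##.
##....#
.##...#
....#.#
....##.
##...#.
k=6  ####...
.####..
.##...#
.##...#
#..##.#
#...#..
####...
k=7  .......
....#..
.....#.
......#
..###.#
....##.
....#.#
k=8  .....#.
.......
.....#.
...##.#
...##.#
......#
....#..
k=9  .......
.......
....##.
...#..#
#..##.#
...##..
.....#.
k=10  .......
.......
....##.
#..#..#
#.#...#
...#..#
....#..
k=11  .......
.......
....###
##.##..
.###.#.
#..#.##
.......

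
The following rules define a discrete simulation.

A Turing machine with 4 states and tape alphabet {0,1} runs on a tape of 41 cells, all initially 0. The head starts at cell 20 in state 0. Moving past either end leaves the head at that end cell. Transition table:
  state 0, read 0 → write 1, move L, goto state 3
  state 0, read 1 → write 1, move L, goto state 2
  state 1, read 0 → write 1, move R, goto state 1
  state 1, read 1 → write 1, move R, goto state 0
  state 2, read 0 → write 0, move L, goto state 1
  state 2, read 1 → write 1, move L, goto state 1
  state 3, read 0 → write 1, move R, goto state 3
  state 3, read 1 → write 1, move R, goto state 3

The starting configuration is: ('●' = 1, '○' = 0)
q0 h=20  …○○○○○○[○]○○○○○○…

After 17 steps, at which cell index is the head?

35

step 0: q0 h=20  …○○○○○○[○]○○○○○○…
step 1: q3 h=19  …○○○○○○[○]●○○○○○…
step 2: q3 h=20  …○○○○○●[●]○○○○○○…
step 3: q3 h=21  …○○○○●●[○]○○○○○○…
step 4: q3 h=22  …○○○●●●[○]○○○○○○…
step 5: q3 h=23  …○○●●●●[○]○○○○○○…
step 6: q3 h=24  …○●●●●●[○]○○○○○○…
step 7: q3 h=25  …●●●●●●[○]○○○○○○…
step 8: q3 h=26  …●●●●●●[○]○○○○○○…
step 9: q3 h=27  …●●●●●●[○]○○○○○○…
step 10: q3 h=28  …●●●●●●[○]○○○○○○…
step 11: q3 h=29  …●●●●●●[○]○○○○○○…
step 12: q3 h=30  …●●●●●●[○]○○○○○○…
step 13: q3 h=31  …●●●●●●[○]○○○○○○…
step 14: q3 h=32  …●●●●●●[○]○○○○○○…
step 15: q3 h=33  …●●●●●●[○]○○○○○○…
step 16: q3 h=34  …●●●●●●[○]○○○○○○|
step 17: q3 h=35  …●●●●●●[○]○○○○○|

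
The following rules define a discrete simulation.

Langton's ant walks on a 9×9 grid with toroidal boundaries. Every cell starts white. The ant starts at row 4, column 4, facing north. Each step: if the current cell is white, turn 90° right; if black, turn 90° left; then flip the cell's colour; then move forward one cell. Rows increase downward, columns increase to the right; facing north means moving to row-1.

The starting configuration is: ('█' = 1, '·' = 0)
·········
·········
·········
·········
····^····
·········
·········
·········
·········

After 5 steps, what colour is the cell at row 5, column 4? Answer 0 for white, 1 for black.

1

0) ·········
·········
·········
·········
····^····
·········
·········
·········
·········
1) ·········
·········
·········
·········
····█>···
·········
·········
·········
·········
2) ·········
·········
·········
·········
····██···
·····v···
·········
·········
·········
3) ·········
·········
·········
·········
····██···
····<█···
·········
·········
·········
4) ·········
·········
·········
·········
····^█···
····██···
·········
·········
·········
5) ·········
·········
·········
·········
···<·█···
····██···
·········
·········
·········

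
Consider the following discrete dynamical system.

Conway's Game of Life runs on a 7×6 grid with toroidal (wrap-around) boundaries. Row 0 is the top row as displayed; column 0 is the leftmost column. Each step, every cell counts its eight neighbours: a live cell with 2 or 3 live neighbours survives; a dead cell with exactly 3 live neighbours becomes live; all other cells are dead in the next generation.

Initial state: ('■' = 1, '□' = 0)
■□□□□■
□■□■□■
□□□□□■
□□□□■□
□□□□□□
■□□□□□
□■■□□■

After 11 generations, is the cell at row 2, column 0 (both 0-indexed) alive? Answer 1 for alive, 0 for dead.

1

gen 0: ■□□□□■
□■□■□■
□□□□□■
□□□□■□
□□□□□□
■□□□□□
□■■□□■
gen 1: □□□□□■
□□□□□■
■□□□□■
□□□□□□
□□□□□□
■■□□□□
□■□□□■
gen 2: □□□□■■
□□□□■■
■□□□□■
□□□□□□
□□□□□□
■■□□□□
□■□□□■
gen 3: □□□□□□
□□□□□□
■□□□■■
□□□□□□
□□□□□□
■■□□□□
□■□□■■
gen 4: □□□□□□
□□□□□■
□□□□□■
□□□□□■
□□□□□□
■■□□□■
□■□□□■
gen 5: ■□□□□□
□□□□□□
■□□□■■
□□□□□□
□□□□□■
□■□□□■
□■□□□■
gen 6: ■□□□□□
■□□□□□
□□□□□■
■□□□■□
■□□□□□
□□□□■■
□■□□□■
gen 7: ■■□□□■
■□□□□■
■□□□□■
■□□□□□
■□□□■□
□□□□■■
□□□□■■
gen 8: □■□□□□
□□□□■□
□■□□□□
■■□□□□
■□□□■□
■□□■□□
□□□□□□
gen 9: □□□□□□
□□□□□□
■■□□□□
■■□□□■
■□□□□□
□□□□□■
□□□□□□
gen 10: □□□□□□
□□□□□□
□■□□□■
□□□□□■
□■□□□□
□□□□□□
□□□□□□
gen 11: □□□□□□
□□□□□□
■□□□□□
□□□□□□
□□□□□□
□□□□□□
□□□□□□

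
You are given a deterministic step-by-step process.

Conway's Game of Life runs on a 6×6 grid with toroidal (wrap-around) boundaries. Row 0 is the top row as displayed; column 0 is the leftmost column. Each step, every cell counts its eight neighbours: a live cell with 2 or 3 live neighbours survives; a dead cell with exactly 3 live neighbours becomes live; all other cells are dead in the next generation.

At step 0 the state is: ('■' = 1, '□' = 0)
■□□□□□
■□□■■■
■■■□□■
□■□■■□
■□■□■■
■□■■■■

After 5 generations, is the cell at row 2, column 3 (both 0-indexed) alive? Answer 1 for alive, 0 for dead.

1

0) ■□□□□□
■□□■■■
■■■□□■
□■□■■□
■□■□■■
■□■■■■
1) □□■□□□
□□■■■□
□□□□□□
□□□□□□
□□□□□□
□□■□□□
2) □■■□□□
□□■■□□
□□□■□□
□□□□□□
□□□□□□
□□□□□□
3) □■■■□□
□■□■□□
□□■■□□
□□□□□□
□□□□□□
□□□□□□
4) □■□■□□
□■□□■□
□□■■□□
□□□□□□
□□□□□□
□□■□□□
5) □■□■□□
□■□□■□
□□■■□□
□□□□□□
□□□□□□
□□■□□□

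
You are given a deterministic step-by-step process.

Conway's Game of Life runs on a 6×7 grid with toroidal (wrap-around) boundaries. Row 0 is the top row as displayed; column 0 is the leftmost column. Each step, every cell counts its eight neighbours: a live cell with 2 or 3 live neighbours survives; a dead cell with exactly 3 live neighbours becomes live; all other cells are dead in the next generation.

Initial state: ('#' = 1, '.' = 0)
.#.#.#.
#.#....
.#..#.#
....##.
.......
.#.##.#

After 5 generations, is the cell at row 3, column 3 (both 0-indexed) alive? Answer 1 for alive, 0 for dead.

1

gen 0: .#.#.#.
#.#....
.#..#.#
....##.
.......
.#.##.#
gen 1: .#.#.##
#.#####
##.##.#
....##.
...#...
#..###.
gen 2: .#.....
.......
.#.....
#.#..##
...#..#
#..#.#.
gen 3: .......
.......
##....#
###..##
.###...
#.#.#.#
gen 4: .......
#......
..#..#.
...#.#.
....#..
#.#....
gen 5: .#.....
.......
....#.#
...#.#.
...##..
.......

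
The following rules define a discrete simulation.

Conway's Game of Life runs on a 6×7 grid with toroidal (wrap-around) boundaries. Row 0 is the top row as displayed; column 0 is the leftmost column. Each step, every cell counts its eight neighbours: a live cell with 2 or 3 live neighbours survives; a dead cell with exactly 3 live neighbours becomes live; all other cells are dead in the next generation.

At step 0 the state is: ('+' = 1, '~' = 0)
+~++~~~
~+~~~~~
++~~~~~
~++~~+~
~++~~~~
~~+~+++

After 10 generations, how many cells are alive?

k=0  +~++~~~
~+~~~~~
++~~~~~
~++~~+~
~++~~~~
~~+~+++
k=1  +~+++++
~~~~~~~
+~~~~~~
~~~~~~~
+~~~+~+
+~~~+++
k=2  ++~+~~~
++~+++~
~~~~~~~
+~~~~~+
+~~~+~~
~~~~~~~
k=3  ++~+~~+
++~++~+
~+~~++~
+~~~~~+
+~~~~~+
++~~~~~
k=4  ~~~+++~
~~~+~~~
~++++~~
~+~~~~~
~~~~~~~
~~+~~~~
k=5  ~~+++~~
~~~~~+~
~+~++~~
~+~+~~~
~~~~~~~
~~~++~~
k=6  ~~+~~+~
~~~~~+~
~~~++~~
~~~++~~
~~+++~~
~~+~+~~
k=7  ~~~+++~
~~~+~+~
~~~+~+~
~~~~~+~
~~+~~+~
~++~++~
k=8  ~~~~~~+
~~++~++
~~~~~++
~~~~~++
~+++~++
~++~~~+
k=9  ~+~+~~+
+~~~+~~
+~~~~~~
~~+~~~~
~+~++~~
~+~+~~+
k=10  ~+~++++
++~~~~+
~+~~~~~
~+++~~~
++~++~~
~+~+~+~

19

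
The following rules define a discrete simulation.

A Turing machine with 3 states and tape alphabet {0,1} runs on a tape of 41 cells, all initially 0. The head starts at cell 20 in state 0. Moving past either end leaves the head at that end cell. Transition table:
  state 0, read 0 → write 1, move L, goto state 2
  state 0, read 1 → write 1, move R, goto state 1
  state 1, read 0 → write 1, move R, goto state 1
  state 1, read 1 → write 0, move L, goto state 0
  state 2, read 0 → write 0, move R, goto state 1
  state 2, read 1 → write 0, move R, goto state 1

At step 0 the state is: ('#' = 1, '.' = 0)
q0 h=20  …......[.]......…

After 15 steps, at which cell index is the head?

15

step 0: q0 h=20  …......[.]......…
step 1: q2 h=19  …......[.]#.....…
step 2: q1 h=20  …......[#]......…
step 3: q0 h=19  …......[.]......…
step 4: q2 h=18  …......[.]#.....…
step 5: q1 h=19  …......[#]......…
step 6: q0 h=18  …......[.]......…
step 7: q2 h=17  …......[.]#.....…
step 8: q1 h=18  …......[#]......…
step 9: q0 h=17  …......[.]......…
step 10: q2 h=16  …......[.]#.....…
step 11: q1 h=17  …......[#]......…
step 12: q0 h=16  …......[.]......…
step 13: q2 h=15  …......[.]#.....…
step 14: q1 h=16  …......[#]......…
step 15: q0 h=15  …......[.]......…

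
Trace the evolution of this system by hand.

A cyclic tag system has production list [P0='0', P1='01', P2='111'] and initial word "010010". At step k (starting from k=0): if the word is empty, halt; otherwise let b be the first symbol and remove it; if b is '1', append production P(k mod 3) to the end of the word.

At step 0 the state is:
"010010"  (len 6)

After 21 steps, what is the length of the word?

10

step 0: "010010"  (len 6)
step 1: "10010"  (len 5)
step 2: "001001"  (len 6)
step 3: "01001"  (len 5)
step 4: "1001"  (len 4)
step 5: "00101"  (len 5)
step 6: "0101"  (len 4)
step 7: "101"  (len 3)
step 8: "0101"  (len 4)
step 9: "101"  (len 3)
step 10: "010"  (len 3)
step 11: "10"  (len 2)
step 12: "0111"  (len 4)
step 13: "111"  (len 3)
step 14: "1101"  (len 4)
step 15: "101111"  (len 6)
step 16: "011110"  (len 6)
step 17: "11110"  (len 5)
step 18: "1110111"  (len 7)
step 19: "1101110"  (len 7)
step 20: "10111001"  (len 8)
step 21: "0111001111"  (len 10)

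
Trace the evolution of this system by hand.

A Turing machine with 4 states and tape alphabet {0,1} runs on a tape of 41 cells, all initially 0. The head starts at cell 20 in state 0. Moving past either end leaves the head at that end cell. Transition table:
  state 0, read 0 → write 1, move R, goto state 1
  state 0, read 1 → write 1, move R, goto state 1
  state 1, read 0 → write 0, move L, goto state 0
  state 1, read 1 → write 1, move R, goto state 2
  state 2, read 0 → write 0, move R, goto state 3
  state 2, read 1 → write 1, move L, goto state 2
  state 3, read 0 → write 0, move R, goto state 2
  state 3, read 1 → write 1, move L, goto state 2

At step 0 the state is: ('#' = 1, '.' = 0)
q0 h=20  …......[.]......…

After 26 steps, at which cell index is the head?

20

[0] q0 h=20  …......[.]......…
[1] q1 h=21  ….....#[.]......…
[2] q0 h=20  …......[#]......…
[3] q1 h=21  ….....#[.]......…
[4] q0 h=20  …......[#]......…
[5] q1 h=21  ….....#[.]......…
[6] q0 h=20  …......[#]......…
[7] q1 h=21  ….....#[.]......…
[8] q0 h=20  …......[#]......…
[9] q1 h=21  ….....#[.]......…
[10] q0 h=20  …......[#]......…
[11] q1 h=21  ….....#[.]......…
[12] q0 h=20  …......[#]......…
[13] q1 h=21  ….....#[.]......…
[14] q0 h=20  …......[#]......…
[15] q1 h=21  ….....#[.]......…
[16] q0 h=20  …......[#]......…
[17] q1 h=21  ….....#[.]......…
[18] q0 h=20  …......[#]......…
[19] q1 h=21  ….....#[.]......…
[20] q0 h=20  …......[#]......…
[21] q1 h=21  ….....#[.]......…
[22] q0 h=20  …......[#]......…
[23] q1 h=21  ….....#[.]......…
[24] q0 h=20  …......[#]......…
[25] q1 h=21  ….....#[.]......…
[26] q0 h=20  …......[#]......…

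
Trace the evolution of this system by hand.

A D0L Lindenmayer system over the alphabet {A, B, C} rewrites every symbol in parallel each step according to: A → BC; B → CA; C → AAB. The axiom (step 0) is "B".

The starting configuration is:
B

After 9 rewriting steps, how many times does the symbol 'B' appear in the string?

507

step 0: B
step 1: CA
step 2: AABBC
step 3: BCBCCACAAAB
step 4: CAAABCAAABAABBCAABBCBCBCCA
step 5: AABBCBCBCCAAABBCBCBCCABCBCCACAAABBCBCCACAAABCAAABCAAABAABBC
step 6: BCBCCACAAABCAAABCAAABAABBCBCBCCACAAABCAAABCAAABAABBCCAAABC…AAABCAAABAABBCAABBCBCBCCAAABBCBCBCCAAABBCBCBCCABCBCCACAAAB  (len 137)
step 7: CAAABCAAABAABBCAABBCBCBCCAAABBCBCBCCAAABBCBCBCCABCBCCACAAA…BAABBCBCBCCACAAABCAAABCAAABAABBCCAAABCAAABAABBCAABBCBCBCCA  (len 314)
step 8: AABBCBCBCCAAABBCBCBCCABCBCCACAAABBCBCCACAAABCAAABCAAABAABB…ABBCBCBCCAAABBCBCBCCABCBCCACAAABBCBCCACAAABCAAABCAAABAABBC  (len 725)
step 9: BCBCCACAAABCAAABCAAABAABBCBCBCCACAAABCAAABCAAABAABBCCAAABC…AAABCAAABAABBCAABBCBCBCCAAABBCBCBCCAAABBCBCBCCABCBCCACAAAB  (len 1667)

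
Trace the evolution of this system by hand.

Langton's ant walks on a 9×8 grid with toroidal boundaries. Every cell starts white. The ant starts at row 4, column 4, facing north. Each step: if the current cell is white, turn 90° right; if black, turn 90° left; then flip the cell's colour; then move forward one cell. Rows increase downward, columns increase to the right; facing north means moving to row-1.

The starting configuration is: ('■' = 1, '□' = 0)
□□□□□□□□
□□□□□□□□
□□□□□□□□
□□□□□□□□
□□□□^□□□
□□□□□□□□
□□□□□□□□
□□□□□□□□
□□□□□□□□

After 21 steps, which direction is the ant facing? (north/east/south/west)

west

k=0  □□□□□□□□
□□□□□□□□
□□□□□□□□
□□□□□□□□
□□□□^□□□
□□□□□□□□
□□□□□□□□
□□□□□□□□
□□□□□□□□
k=1  □□□□□□□□
□□□□□□□□
□□□□□□□□
□□□□□□□□
□□□□■>□□
□□□□□□□□
□□□□□□□□
□□□□□□□□
□□□□□□□□
k=2  □□□□□□□□
□□□□□□□□
□□□□□□□□
□□□□□□□□
□□□□■■□□
□□□□□v□□
□□□□□□□□
□□□□□□□□
□□□□□□□□
k=3  □□□□□□□□
□□□□□□□□
□□□□□□□□
□□□□□□□□
□□□□■■□□
□□□□<■□□
□□□□□□□□
□□□□□□□□
□□□□□□□□
k=4  □□□□□□□□
□□□□□□□□
□□□□□□□□
□□□□□□□□
□□□□^■□□
□□□□■■□□
□□□□□□□□
□□□□□□□□
□□□□□□□□
k=5  □□□□□□□□
□□□□□□□□
□□□□□□□□
□□□□□□□□
□□□<□■□□
□□□□■■□□
□□□□□□□□
□□□□□□□□
□□□□□□□□
k=6  □□□□□□□□
□□□□□□□□
□□□□□□□□
□□□^□□□□
□□□■□■□□
□□□□■■□□
□□□□□□□□
□□□□□□□□
□□□□□□□□
k=7  □□□□□□□□
□□□□□□□□
□□□□□□□□
□□□■>□□□
□□□■□■□□
□□□□■■□□
□□□□□□□□
□□□□□□□□
□□□□□□□□
k=8  □□□□□□□□
□□□□□□□□
□□□□□□□□
□□□■■□□□
□□□■v■□□
□□□□■■□□
□□□□□□□□
□□□□□□□□
□□□□□□□□
k=9  □□□□□□□□
□□□□□□□□
□□□□□□□□
□□□■■□□□
□□□<■■□□
□□□□■■□□
□□□□□□□□
□□□□□□□□
□□□□□□□□
k=10  □□□□□□□□
□□□□□□□□
□□□□□□□□
□□□■■□□□
□□□□■■□□
□□□v■■□□
□□□□□□□□
□□□□□□□□
□□□□□□□□
k=11  □□□□□□□□
□□□□□□□□
□□□□□□□□
□□□■■□□□
□□□□■■□□
□□<■■■□□
□□□□□□□□
□□□□□□□□
□□□□□□□□
k=12  □□□□□□□□
□□□□□□□□
□□□□□□□□
□□□■■□□□
□□^□■■□□
□□■■■■□□
□□□□□□□□
□□□□□□□□
□□□□□□□□
k=13  □□□□□□□□
□□□□□□□□
□□□□□□□□
□□□■■□□□
□□■>■■□□
□□■■■■□□
□□□□□□□□
□□□□□□□□
□□□□□□□□
k=14  □□□□□□□□
□□□□□□□□
□□□□□□□□
□□□■■□□□
□□■■■■□□
□□■v■■□□
□□□□□□□□
□□□□□□□□
□□□□□□□□
k=15  □□□□□□□□
□□□□□□□□
□□□□□□□□
□□□■■□□□
□□■■■■□□
□□■□>■□□
□□□□□□□□
□□□□□□□□
□□□□□□□□
k=16  □□□□□□□□
□□□□□□□□
□□□□□□□□
□□□■■□□□
□□■■^■□□
□□■□□■□□
□□□□□□□□
□□□□□□□□
□□□□□□□□
k=17  □□□□□□□□
□□□□□□□□
□□□□□□□□
□□□■■□□□
□□■<□■□□
□□■□□■□□
□□□□□□□□
□□□□□□□□
□□□□□□□□
k=18  □□□□□□□□
□□□□□□□□
□□□□□□□□
□□□■■□□□
□□■□□■□□
□□■v□■□□
□□□□□□□□
□□□□□□□□
□□□□□□□□
k=19  □□□□□□□□
□□□□□□□□
□□□□□□□□
□□□■■□□□
□□■□□■□□
□□<■□■□□
□□□□□□□□
□□□□□□□□
□□□□□□□□
k=20  □□□□□□□□
□□□□□□□□
□□□□□□□□
□□□■■□□□
□□■□□■□□
□□□■□■□□
□□v□□□□□
□□□□□□□□
□□□□□□□□
k=21  □□□□□□□□
□□□□□□□□
□□□□□□□□
□□□■■□□□
□□■□□■□□
□□□■□■□□
□<■□□□□□
□□□□□□□□
□□□□□□□□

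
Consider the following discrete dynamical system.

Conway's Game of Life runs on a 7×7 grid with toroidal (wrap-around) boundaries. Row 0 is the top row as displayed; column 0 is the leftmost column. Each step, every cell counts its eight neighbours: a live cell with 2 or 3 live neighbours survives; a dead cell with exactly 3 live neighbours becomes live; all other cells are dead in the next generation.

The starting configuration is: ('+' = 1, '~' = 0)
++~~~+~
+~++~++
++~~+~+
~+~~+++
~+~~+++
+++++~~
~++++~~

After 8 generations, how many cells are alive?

2

step 0: ++~~~+~
+~++~++
++~~+~+
~+~~+++
~+~~+++
+++++~~
~++++~~
step 1: ~~~~~+~
~~++~~~
~~~~~~~
~+++~~~
~~~~~~~
~~~~~~+
~~~~~++
step 2: ~~~~+++
~~~~~~~
~+~~~~~
~~+~~~~
~~+~~~~
~~~~~++
~~~~~++
step 3: ~~~~+~+
~~~~~+~
~~~~~~~
~++~~~~
~~~~~~~
~~~~~++
+~~~~~~
step 4: ~~~~~++
~~~~~+~
~~~~~~~
~~~~~~~
~~~~~~~
~~~~~~+
+~~~~~~
step 5: ~~~~~++
~~~~~++
~~~~~~~
~~~~~~~
~~~~~~~
~~~~~~~
+~~~~+~
step 6: +~~~+~~
~~~~~++
~~~~~~~
~~~~~~~
~~~~~~~
~~~~~~~
~~~~~+~
step 7: ~~~~+~~
~~~~~++
~~~~~~~
~~~~~~~
~~~~~~~
~~~~~~~
~~~~~~~
step 8: ~~~~~+~
~~~~~+~
~~~~~~~
~~~~~~~
~~~~~~~
~~~~~~~
~~~~~~~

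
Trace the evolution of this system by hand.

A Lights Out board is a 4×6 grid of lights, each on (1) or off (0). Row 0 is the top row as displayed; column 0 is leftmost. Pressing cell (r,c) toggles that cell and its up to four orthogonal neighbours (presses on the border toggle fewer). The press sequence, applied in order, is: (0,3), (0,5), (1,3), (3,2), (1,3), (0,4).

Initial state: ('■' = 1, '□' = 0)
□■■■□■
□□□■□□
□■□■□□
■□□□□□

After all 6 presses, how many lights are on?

0) □■■■□■
□□□■□□
□■□■□□
■□□□□□
1) □■□□■■
□□□□□□
□■□■□□
■□□□□□
2) □■□□□□
□□□□□■
□■□■□□
■□□□□□
3) □■□■□□
□□■■■■
□■□□□□
■□□□□□
4) □■□■□□
□□■■■■
□■■□□□
■■■■□□
5) □■□□□□
□□□□□■
□■■■□□
■■■■□□
6) □■□■■■
□□□□■■
□■■■□□
■■■■□□

13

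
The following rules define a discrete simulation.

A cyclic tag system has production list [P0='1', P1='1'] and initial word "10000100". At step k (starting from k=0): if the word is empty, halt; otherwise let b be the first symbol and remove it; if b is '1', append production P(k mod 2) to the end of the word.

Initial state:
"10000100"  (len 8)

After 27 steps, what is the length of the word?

0) "10000100"  (len 8)
1) "00001001"  (len 8)
2) "0001001"  (len 7)
3) "001001"  (len 6)
4) "01001"  (len 5)
5) "1001"  (len 4)
6) "0011"  (len 4)
7) "011"  (len 3)
8) "11"  (len 2)
9) "11"  (len 2)
10) "11"  (len 2)
11) "11"  (len 2)
12) "11"  (len 2)
13) "11"  (len 2)
14) "11"  (len 2)
15) "11"  (len 2)
16) "11"  (len 2)
17) "11"  (len 2)
18) "11"  (len 2)
19) "11"  (len 2)
20) "11"  (len 2)
21) "11"  (len 2)
22) "11"  (len 2)
23) "11"  (len 2)
24) "11"  (len 2)
25) "11"  (len 2)
26) "11"  (len 2)
27) "11"  (len 2)

2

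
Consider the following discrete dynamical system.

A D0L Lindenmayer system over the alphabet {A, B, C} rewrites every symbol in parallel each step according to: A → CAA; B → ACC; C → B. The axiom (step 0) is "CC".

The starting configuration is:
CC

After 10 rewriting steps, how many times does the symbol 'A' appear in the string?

1788

step 0: CC
step 1: BB
step 2: ACCACC
step 3: CAABBCAABB
step 4: BCAACAAACCACCBCAACAAACCACC
step 5: ACCBCAACAABCAACAACAABBCAABBACCBCAACAABCAACAACAABBCAABB
step 6: CAABBACCBCAACAABCAACAAACCBCAACAABCAACAABCAACAAACCACCBCAACA…CBCAACAABCAACAAACCBCAACAABCAACAABCAACAAACCACCBCAACAAACCACC  (len 130)
step 7: BCAACAAACCACCCAABBACCBCAACAABCAACAAACCBCAACAABCAACAACAABBA…ACAAACCBCAACAABCAACAACAABBCAABBACCBCAACAABCAACAACAABBCAABB  (len 290)
step 8: ACCBCAACAABCAACAACAABBCAABBBCAACAAACCACCCAABBACCBCAACAABCA…CBCAACAABCAACAAACCBCAACAABCAACAABCAACAAACCACCBCAACAAACCACC  (len 678)
step 9: CAABBACCBCAACAABCAACAAACCBCAACAABCAACAABCAACAAACCACCBCAACA…ACAAACCBCAACAABCAACAACAABBCAABBACCBCAACAABCAACAACAABBCAABB  (len 1546)
step 10: BCAACAAACCACCCAABBACCBCAACAABCAACAAACCBCAACAABCAACAACAABBA…CBCAACAABCAACAAACCBCAACAABCAACAABCAACAAACCACCBCAACAAACCACC  (len 3578)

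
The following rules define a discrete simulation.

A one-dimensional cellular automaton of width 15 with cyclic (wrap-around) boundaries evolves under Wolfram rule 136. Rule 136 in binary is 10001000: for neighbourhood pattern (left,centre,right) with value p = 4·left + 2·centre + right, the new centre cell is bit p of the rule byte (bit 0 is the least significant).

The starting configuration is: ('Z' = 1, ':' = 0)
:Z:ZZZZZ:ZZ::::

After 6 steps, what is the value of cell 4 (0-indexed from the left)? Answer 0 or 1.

t=0: :Z:ZZZZZ:ZZ::::
t=1: :::ZZZZ::Z:::::
t=2: :::ZZZ:::::::::
t=3: :::ZZ::::::::::
t=4: :::Z:::::::::::
t=5: :::::::::::::::
t=6: :::::::::::::::

0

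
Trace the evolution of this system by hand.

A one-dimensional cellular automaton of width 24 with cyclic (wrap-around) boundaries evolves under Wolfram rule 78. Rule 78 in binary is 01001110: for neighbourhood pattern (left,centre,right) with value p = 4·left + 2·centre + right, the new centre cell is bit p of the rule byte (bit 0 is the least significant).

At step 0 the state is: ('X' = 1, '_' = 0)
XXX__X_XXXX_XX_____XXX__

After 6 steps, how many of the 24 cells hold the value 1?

14

0) XXX__X_XXXX_XX_____XXX__
1) X_X_XX_X__X_XX____XX_X_X
2) X_X_XX_X_XX_XX___XXX_X_X
3) X_X_XX_X_XX_XX__XX_X_X_X
4) X_X_XX_X_XX_XX_XXX_X_X_X
5) X_X_XX_X_XX_XX_X_X_X_X_X
6) X_X_XX_X_XX_XX_X_X_X_X_X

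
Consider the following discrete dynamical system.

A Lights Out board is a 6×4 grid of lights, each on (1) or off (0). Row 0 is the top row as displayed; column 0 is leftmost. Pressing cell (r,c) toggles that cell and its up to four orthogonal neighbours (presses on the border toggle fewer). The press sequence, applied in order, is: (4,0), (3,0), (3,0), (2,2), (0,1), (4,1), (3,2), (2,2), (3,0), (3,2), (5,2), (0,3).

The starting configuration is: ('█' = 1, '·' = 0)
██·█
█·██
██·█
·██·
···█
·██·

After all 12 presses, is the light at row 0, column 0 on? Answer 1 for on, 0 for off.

0

step 0: ██·█
█·██
██·█
·██·
···█
·██·
step 1: ██·█
█·██
██·█
███·
██·█
███·
step 2: ██·█
█·██
·█·█
··█·
·█·█
███·
step 3: ██·█
█·██
██·█
███·
██·█
███·
step 4: ██·█
█··█
█·█·
██··
██·█
███·
step 5: ··██
██·█
█·█·
██··
██·█
███·
step 6: ··██
██·█
█·█·
█···
··██
█·█·
step 7: ··██
██·█
█···
████
···█
█·█·
step 8: ··██
████
████
██·█
···█
█·█·
step 9: ··██
████
·███
···█
█··█
█·█·
step 10: ··██
████
·█·█
·██·
█·██
█·█·
step 11: ··██
████
·█·█
·██·
█··█
██·█
step 12: ····
███·
·█·█
·██·
█··█
██·█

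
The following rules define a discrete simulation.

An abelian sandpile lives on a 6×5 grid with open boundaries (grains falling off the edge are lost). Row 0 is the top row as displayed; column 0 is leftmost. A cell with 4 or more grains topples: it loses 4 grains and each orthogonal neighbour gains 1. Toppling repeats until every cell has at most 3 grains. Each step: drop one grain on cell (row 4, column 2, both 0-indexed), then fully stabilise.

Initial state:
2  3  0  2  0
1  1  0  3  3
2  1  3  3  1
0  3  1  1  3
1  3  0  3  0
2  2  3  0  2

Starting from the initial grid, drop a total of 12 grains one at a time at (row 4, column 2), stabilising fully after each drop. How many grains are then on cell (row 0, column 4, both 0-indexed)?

t=0: 2  3  0  2  0
1  1  0  3  3
2  1  3  3  1
0  3  1  1  3
1  3  0  3  0
2  2  3  0  2
t=1: 2  3  0  2  0
1  1  0  3  3
2  1  3  3  1
0  3  1  1  3
1  3  1  3  0
2  2  3  0  2
t=2: 2  3  0  2  0
1  1  0  3  3
2  1  3  3  1
0  3  1  1  3
1  3  2  3  0
2  2  3  0  2
t=3: 2  3  0  2  0
1  1  0  3  3
2  1  3  3  1
0  3  1  1  3
1  3  3  3  0
2  2  3  0  2
t=4: 2  3  0  2  0
1  1  0  3  3
2  2  3  3  1
1  0  3  2  3
2  2  3  0  1
3  0  1  2  2
t=5: 2  3  0  3  1
1  1  2  1  1
2  3  1  3  0
1  1  2  1  1
2  3  1  2  2
3  0  2  2  2
t=6: 2  3  0  3  1
1  1  2  1  1
2  3  1  3  0
1  1  2  1  1
2  3  2  2  2
3  0  2  2  2
t=7: 2  3  0  3  1
1  1  2  1  1
2  3  1  3  0
1  1  2  1  1
2  3  3  2  2
3  0  2  2  2
t=8: 2  3  0  3  1
1  1  2  1  1
2  3  1  3  0
1  2  3  1  1
3  0  1  3  2
3  1  3  2  2
t=9: 2  3  0  3  1
1  1  2  1  1
2  3  1  3  0
1  2  3  1  1
3  0  2  3  2
3  1  3  2  2
t=10: 2  3  0  3  1
1  1  2  1  1
2  3  1  3  0
1  2  3  1  1
3  0  3  3  2
3  1  3  2  2
t=11: 2  3  0  3  1
1  1  2  1  1
2  3  2  3  0
1  3  0  3  1
3  1  3  1  3
3  2  1  0  3
t=12: 2  3  0  3  1
1  1  2  1  1
2  3  2  3  0
1  3  1  3  1
3  2  0  2  3
3  2  2  0  3

1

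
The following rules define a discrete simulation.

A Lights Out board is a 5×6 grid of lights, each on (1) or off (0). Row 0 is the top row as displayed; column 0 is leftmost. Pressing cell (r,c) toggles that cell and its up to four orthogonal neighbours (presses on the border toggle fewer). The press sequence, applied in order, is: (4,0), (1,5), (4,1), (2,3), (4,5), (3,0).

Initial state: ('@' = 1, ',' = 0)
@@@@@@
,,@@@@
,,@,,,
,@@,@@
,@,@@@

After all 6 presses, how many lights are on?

18

step 0: @@@@@@
,,@@@@
,,@,,,
,@@,@@
,@,@@@
step 1: @@@@@@
,,@@@@
,,@,,,
@@@,@@
@,,@@@
step 2: @@@@@,
,,@@,,
,,@,,@
@@@,@@
@,,@@@
step 3: @@@@@,
,,@@,,
,,@,,@
@,@,@@
,@@@@@
step 4: @@@@@,
,,@,,,
,,,@@@
@,@@@@
,@@@@@
step 5: @@@@@,
,,@,,,
,,,@@@
@,@@@,
,@@@,,
step 6: @@@@@,
,,@,,,
@,,@@@
,@@@@,
@@@@,,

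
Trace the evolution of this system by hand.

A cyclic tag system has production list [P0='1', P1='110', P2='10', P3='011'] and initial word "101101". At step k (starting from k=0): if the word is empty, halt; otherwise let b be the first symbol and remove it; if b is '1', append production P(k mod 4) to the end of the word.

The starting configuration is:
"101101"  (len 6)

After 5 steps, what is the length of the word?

7

k=0  "101101"  (len 6)
k=1  "011011"  (len 6)
k=2  "11011"  (len 5)
k=3  "101110"  (len 6)
k=4  "01110011"  (len 8)
k=5  "1110011"  (len 7)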